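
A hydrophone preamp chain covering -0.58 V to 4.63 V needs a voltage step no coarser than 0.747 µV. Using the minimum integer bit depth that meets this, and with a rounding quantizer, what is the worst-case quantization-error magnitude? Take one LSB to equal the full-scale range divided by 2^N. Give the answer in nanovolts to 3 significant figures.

311 nV

The full-scale span is 4.63 − (-0.58) = 5.21 V.
5.21 V / 0.747 µV = 6.975e6. Since 2^22 = 4194304 and 2^23 = 8388608, N = 23.
LSB = 5.21 V / 2^23 = 0.62108 µV.
Max error for round-to-nearest is LSB/2 = 311 nV.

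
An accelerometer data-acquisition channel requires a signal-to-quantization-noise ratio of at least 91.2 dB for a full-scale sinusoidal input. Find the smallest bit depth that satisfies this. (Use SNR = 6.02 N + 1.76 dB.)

Required N = ⌈(91.2 − 1.76)/6.02⌉ = ⌈14.857⌉ = 15.

15 bits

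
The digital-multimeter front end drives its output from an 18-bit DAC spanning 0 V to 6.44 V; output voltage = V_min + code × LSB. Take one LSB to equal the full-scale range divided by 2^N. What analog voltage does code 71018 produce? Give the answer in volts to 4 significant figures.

V_FS = 6.44 V. LSB = 6.44 V / 2^18.
Output = V_min + (71018/262144) × range = 0 + 0.270912 × 6.44 V
      = 0 + 1.74467 = 1.74467 V.

1.745 V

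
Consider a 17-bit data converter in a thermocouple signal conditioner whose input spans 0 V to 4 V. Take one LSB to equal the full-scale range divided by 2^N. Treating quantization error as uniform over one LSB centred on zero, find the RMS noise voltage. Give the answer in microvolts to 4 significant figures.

8.810 µV

V_FS = 4 V.
Step size = 4/131072 V = 30.5176 µV.
V_rms = LSB/√12 = 30.5176 µV / √12 = 8.810 µV.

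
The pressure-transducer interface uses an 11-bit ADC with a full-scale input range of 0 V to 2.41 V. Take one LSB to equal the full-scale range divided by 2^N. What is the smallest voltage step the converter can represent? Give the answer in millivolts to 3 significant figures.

Range is 2.41 V.
Number of codes = 2^11 = 2048.
One LSB is 2.41 V / 2048 = 1.18 mV.

1.18 mV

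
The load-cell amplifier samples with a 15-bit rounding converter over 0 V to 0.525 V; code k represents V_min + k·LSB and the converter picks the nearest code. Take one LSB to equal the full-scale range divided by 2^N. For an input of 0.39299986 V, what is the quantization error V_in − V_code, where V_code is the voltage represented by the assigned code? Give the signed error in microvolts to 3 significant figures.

Full-scale range = 0.525 V. LSB = 0.525 V / 2^15 ≈ 16.02 µV.
(0.39299986 − (0)) / LSB = 0.39299986 × 32768/0.525 = 24529.1798. Nearest integer: k = 24529.
V_code = V_min + k × range/2^15 = 0 + 24529 × 0.525/32768 = 0.39299697876 V.
e = 0.39299986 − (0.39299697876) = +2.88 µV.

+2.88 µV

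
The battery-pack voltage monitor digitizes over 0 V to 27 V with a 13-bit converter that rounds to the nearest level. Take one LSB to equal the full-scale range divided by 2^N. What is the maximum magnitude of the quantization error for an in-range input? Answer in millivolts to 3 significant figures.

1.65 mV

V_FS = 27 V.
LSB = 27 V ÷ 2^13 = 27/8192 V = 3.2959 mV.
|e|_max = LSB/2 = 1.65 mV.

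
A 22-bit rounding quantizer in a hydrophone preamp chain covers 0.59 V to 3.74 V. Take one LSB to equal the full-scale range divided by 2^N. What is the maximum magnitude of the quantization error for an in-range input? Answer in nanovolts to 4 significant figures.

375.5 nV

The full-scale span is 3.74 − (0.59) = 3.15 V.
LSB = 3.15 V ÷ 2^22 = 3.15/4194304 V = 0.751019 µV.
Worst-case error for round-to-nearest is half an LSB: 375.5 nV.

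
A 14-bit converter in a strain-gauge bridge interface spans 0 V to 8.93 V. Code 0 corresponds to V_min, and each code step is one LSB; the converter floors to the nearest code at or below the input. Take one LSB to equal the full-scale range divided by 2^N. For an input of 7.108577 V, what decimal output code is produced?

Full-scale range = 8.93 V. LSB = 8.93 V / 2^14 ≈ 0.5450 mV.
V_in − V_min = 7.108577 − (0) = 7.108577 V.
Divide by LSB: 7.108577 × 16384/8.93 = 13042.2089.
Truncating gives code 13042.

13042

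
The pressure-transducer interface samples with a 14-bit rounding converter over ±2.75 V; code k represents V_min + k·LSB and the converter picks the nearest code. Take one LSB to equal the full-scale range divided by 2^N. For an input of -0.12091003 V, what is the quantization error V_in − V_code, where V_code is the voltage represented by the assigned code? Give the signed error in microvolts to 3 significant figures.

−60.4 µV

The full-scale span is 2.75 − (-2.75) = 5.5 V. LSB = 5.5 V / 2^14 ≈ 335.7 µV.
Position in LSBs: (-0.12091003 − (-2.75)) × 16384/5.5 = 7831.8200; rounding gives k = 7832.
V_code = V_min + k × range/2^14 = -2.75 + 7832 × 5.5/16384 = -0.12084960938 V.
e = -0.12091003 − (-0.12084960938) = −60.4 µV.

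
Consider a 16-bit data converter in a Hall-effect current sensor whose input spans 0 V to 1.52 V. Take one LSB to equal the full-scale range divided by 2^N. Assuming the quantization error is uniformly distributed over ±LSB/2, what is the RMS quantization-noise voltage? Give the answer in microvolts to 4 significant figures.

6.695 µV

Full-scale range = 1.52 V.
LSB = 1.52 V / 2^16 = 23.1934 µV.
RMS of a uniform error over width LSB is LSB/√12 = 6.695 µV.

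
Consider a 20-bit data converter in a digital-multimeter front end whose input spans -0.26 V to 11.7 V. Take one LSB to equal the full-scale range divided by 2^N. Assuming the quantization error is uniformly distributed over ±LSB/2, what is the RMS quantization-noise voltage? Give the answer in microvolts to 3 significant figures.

3.29 µV

The full-scale span is 11.7 − (-0.26) = 11.96 V.
LSB = 11.96 V / 2^20 = 11.406 µV.
For a uniform distribution on [−LSB/2, +LSB/2], V_rms = LSB/√12 = 11.406 µV/3.4641 = 3.29 µV.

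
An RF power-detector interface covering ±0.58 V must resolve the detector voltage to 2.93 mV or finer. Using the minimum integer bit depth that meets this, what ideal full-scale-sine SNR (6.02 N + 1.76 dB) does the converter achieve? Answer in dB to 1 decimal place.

The full-scale span is 0.58 − (-0.58) = 1.16 V.
1.16 V / 2.93 mV = 395.9. Since 2^8 = 256 and 2^9 = 512, N = 9.
Ideal SNR at N = 9: 6.02·9 + 1.76 = 55.9 dB.

55.9 dB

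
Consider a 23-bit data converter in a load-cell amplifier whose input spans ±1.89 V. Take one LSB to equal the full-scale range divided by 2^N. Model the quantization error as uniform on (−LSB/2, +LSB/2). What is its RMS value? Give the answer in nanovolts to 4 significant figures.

Span: 1.89 V − (-1.89 V) = 3.78 V.
One LSB is 3.78 V / 8388608 = 450.611 nV.
RMS of a uniform error over width LSB is LSB/√12 = 130.1 nV.

130.1 nV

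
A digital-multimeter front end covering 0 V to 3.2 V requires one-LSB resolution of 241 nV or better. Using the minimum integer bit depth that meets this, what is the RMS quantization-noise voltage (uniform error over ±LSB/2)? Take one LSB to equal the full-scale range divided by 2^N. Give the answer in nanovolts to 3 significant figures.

55.1 nV

Full-scale range = 3.2 V.
Levels needed ≥ 3.2/241 nV = 1.328e7. 2^24 = 16777216 suffices, so N_min = 24.
One LSB is 3.2 V / 16777216 = 190.73 nV.
V_rms = LSB/√12 = 55.1 nV.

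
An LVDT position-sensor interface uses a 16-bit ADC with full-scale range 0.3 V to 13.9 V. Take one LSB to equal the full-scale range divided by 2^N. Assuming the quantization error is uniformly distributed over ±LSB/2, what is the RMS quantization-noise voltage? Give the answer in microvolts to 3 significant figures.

59.9 µV

Range = 13.9 − (0.3) = 13.6 V.
Step size = 13.6/65536 V = 207.52 µV.
For a uniform distribution on [−LSB/2, +LSB/2], V_rms = LSB/√12 = 207.52 µV/3.4641 = 59.9 µV.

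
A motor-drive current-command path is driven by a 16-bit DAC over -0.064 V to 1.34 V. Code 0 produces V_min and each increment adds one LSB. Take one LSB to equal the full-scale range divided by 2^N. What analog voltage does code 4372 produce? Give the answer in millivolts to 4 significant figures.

29.66 mV

Full-scale range = 1.34 V − (-0.064 V) = 1.404 V. LSB = 1.404 V / 2^16.
V_out = -0.064 + 4372 × (1.404/65536) V
      = -0.064 + 0.0936628 = 0.0296628 V.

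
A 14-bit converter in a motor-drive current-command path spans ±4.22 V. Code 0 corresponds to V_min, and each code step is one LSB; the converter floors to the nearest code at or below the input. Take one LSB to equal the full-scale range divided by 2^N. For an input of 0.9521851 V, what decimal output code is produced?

10040

The full-scale span is 4.22 − (-4.22) = 8.44 V. LSB = 8.44 V / 2^14 ≈ 0.5151 mV.
(V_in − V_min) × 2^14/range = (0.9521851 − (-4.22)) × 16384/8.44 = 10040.412.
Floor → code = 10040.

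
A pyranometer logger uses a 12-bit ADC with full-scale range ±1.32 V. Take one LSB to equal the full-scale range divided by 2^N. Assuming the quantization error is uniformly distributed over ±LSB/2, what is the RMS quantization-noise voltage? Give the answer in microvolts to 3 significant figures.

186 µV

Full-scale range = 1.32 V − (-1.32 V) = 2.64 V.
One LSB is 2.64 V / 4096 = 0.64453 mV.
RMS of a uniform error over width LSB is LSB/√12 = 186 µV.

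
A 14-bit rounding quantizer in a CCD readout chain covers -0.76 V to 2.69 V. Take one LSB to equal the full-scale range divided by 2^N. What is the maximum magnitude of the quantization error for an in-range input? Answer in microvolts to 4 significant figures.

105.3 µV

Full-scale range = 2.69 V − (-0.76 V) = 3.45 V.
Step size = 3.45/16384 V = 210.571 µV.
Worst-case error for round-to-nearest is half an LSB: 105.3 µV.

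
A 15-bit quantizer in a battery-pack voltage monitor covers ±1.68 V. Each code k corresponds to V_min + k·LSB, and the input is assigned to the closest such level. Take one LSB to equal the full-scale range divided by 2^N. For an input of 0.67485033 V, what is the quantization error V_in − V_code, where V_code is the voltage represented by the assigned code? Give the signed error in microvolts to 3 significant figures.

+40.8 µV

Range = 1.68 − (-1.68) = 3.36 V. LSB = 3.36 V / 2^15 ≈ 102.5 µV.
(V_in − V_min)/LSB = (0.67485033 − (-1.68)) × 32768/3.36 = 22965.3975 → nearest code k = 22965.
V_code = V_min + k × range/2^15 = -1.68 + 22965 × 3.36/32768 = 0.67480957031 V.
Error = V_in − V_code = 0.67485033 − (0.67480957031) = +40.8 µV.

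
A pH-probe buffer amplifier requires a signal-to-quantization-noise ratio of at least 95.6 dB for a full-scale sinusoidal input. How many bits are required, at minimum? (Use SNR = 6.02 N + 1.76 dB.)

N ≥ (95.6 − 1.76)/6.02 = 15.588 → N_min = 16.

16 bits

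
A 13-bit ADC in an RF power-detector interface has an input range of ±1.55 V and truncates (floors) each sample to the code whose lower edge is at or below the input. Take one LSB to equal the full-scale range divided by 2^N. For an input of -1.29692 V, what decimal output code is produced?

668

The full-scale span is 1.55 − (-1.55) = 3.1 V. LSB = 3.1 V / 2^13 ≈ 378.4 µV.
V_in − V_min = -1.29692 − (-1.55) = 0.25308 V.
Divide by LSB: 0.25308 × 8192/3.1 = 668.7843.
Truncating gives code 668.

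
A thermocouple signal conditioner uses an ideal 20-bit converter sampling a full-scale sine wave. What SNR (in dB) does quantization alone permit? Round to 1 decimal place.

122.2 dB

SNR = 6.02·20 + 1.76 = 122.16 dB.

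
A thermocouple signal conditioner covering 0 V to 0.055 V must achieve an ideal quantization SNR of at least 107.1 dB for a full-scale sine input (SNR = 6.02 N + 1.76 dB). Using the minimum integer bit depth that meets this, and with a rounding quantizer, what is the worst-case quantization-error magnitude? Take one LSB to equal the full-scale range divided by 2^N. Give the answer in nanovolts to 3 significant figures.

V_FS = 0.055 V.
N ≥ (107.1 − 1.76)/6.02 = 17.498 → N_min = 18.
One LSB is 0.055 V / 262144 = 209.81 nV.
Half an LSB is 105 nV.

105 nV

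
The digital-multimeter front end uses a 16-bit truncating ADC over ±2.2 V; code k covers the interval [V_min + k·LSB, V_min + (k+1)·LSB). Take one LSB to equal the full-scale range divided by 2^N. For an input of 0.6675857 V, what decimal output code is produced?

42711

Range = 2.2 − (-2.2) = 4.4 V. LSB = 4.4 V / 2^16 ≈ 67.14 µV.
(V_in − V_min) × 2^16/range = (0.6675857 − (-2.2)) × 65536/4.4 = 42711.386.
Floor → code = 42711.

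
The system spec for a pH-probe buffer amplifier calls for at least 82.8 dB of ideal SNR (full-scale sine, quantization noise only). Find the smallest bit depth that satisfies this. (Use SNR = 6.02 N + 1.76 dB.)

14 bits

Solving 6.02 N ≥ 82.8 − 1.76: N ≥ 13.462. Round up → N = 14.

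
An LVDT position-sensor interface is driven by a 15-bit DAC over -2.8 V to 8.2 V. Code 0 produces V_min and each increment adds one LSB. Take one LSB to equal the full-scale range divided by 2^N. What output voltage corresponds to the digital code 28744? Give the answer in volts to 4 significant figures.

6.849 V

Range = 8.2 − (-2.8) = 11 V. LSB = 11 V / 2^15.
V_out = -2.8 + 28744 × (11/32768) V
      = -2.8 + 9.64917 = 6.84917 V.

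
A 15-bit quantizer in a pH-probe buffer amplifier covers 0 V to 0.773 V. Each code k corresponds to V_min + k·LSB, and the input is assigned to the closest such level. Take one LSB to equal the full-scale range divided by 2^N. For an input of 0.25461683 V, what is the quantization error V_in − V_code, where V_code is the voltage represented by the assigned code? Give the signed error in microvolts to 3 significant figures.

+9.01 µV

Range is 0.773 V. LSB = 0.773 V / 2^15 ≈ 23.59 µV.
(V_in − V_min)/LSB = (0.25461683 − (0)) × 32768/0.773 = 10793.3820 → nearest code k = 10793.
Reconstructed level: 0 + 10793 × 0.773/32768 V = 0.25460781860 V.
V_in − V_code = 0.25461683 − (0.25460781860) = +9.01 µV.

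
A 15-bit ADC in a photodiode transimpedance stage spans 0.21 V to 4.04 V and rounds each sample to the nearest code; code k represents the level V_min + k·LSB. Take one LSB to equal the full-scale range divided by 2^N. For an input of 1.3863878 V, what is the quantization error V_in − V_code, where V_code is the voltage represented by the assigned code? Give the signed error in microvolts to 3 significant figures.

−32.8 µV

The full-scale span is 4.04 − (0.21) = 3.83 V. LSB = 3.83 V / 2^15 ≈ 116.9 µV.
Position in LSBs: (1.3863878 − (0.21)) × 32768/3.83 = 10064.7194; rounding gives k = 10065.
V_code = V_min + k × range/2^15 = 0.21 + 10065 × 3.83/32768 = 1.3864205933 V.
e = 1.3863878 − (1.3864205933) = −32.8 µV.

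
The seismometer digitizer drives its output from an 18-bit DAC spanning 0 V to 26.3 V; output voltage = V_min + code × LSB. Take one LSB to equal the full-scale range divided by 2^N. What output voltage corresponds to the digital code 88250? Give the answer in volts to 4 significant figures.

Span = 26.3 V. LSB = 26.3 V / 2^18.
V_out = 0 + 88250 × (26.3/262144) V
      = 0 V + 8.85382 V = 8.85382 V.

8.854 V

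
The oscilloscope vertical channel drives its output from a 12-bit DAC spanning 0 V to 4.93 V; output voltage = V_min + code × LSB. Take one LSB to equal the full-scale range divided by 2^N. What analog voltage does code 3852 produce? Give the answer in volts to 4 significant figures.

V_FS = 4.93 V. LSB = 4.93 V / 2^12.
V_out = V_min + code × LSB = 0 V + 3852 × 4.93 V / 4096
      = 0 V + 4.63632 V = 4.63632 V.

4.636 V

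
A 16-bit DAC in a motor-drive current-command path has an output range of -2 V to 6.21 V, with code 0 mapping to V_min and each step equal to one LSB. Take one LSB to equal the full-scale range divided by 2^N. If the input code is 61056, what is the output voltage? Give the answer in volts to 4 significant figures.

Range = 6.21 − (-2) = 8.21 V. LSB = 8.21 V / 2^16.
V_out = V_min + code × LSB = -2 V + 61056 × 8.21 V / 65536
      = -2 V + 7.64877 V = 5.64877 V.

5.649 V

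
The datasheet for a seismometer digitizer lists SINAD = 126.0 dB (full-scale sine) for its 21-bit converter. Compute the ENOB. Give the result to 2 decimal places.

20.64 bits

Inverting SNR = 6.02 N + 1.76: N_eff = (126.0 − 1.76)/6.02 = 20.6379.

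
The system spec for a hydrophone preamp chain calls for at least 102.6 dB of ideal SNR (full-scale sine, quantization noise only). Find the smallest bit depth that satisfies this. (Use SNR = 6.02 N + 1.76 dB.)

17 bits

6.02 N + 1.76 ≥ 102.6 gives N ≥ 16.751, so the minimum integer is 17.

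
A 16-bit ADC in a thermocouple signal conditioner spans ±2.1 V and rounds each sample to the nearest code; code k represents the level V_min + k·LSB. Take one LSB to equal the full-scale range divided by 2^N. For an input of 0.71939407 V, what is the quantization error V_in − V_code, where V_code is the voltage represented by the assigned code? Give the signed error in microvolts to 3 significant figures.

Full-scale range = 2.1 V − (-2.1 V) = 4.2 V. LSB = 4.2 V / 2^16 ≈ 64.09 µV.
(V_in − V_min)/LSB = (0.71939407 − (-2.1)) × 65536/4.2 = 43993.2880 → nearest code k = 43993.
Reconstructed level: -2.1 + 43993 × 4.2/65536 V = 0.71937561035 V.
Error = V_in − V_code = 0.71939407 − (0.71937561035) = +18.5 µV.

+18.5 µV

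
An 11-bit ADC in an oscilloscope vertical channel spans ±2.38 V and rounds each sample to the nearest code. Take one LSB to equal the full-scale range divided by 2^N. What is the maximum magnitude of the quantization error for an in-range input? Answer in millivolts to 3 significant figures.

1.16 mV

Span: 2.38 V − (-2.38 V) = 4.76 V.
One LSB is 4.76 V / 2048 = 2.3242 mV.
Worst-case error for round-to-nearest is half an LSB: 1.16 mV.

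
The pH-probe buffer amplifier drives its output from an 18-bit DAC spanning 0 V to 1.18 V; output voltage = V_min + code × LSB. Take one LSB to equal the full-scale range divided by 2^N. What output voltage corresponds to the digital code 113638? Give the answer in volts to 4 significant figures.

0.5115 V

Full-scale range = 1.18 V. LSB = 1.18 V / 2^18.
V_out = 0 + 113638 × (1.18/262144) V
      = 0 + 0.511524 = 0.511524 V.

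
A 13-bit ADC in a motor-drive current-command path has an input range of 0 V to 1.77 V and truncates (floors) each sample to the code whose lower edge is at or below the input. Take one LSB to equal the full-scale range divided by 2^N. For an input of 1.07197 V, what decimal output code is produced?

4961

Span = 1.77 V. LSB = 1.77 V / 2^13 ≈ 216.1 µV.
code = ⌊(V_in − V_min)/LSB⌋ = ⌊(V_in − V_min) × 2^13 / range⌋
     = ⌊(1.07197 − (0)) × 8192 / 1.77⌋ = ⌊1.07197 × 8192/1.77⌋
     = ⌊4961.344⌋ = 4961.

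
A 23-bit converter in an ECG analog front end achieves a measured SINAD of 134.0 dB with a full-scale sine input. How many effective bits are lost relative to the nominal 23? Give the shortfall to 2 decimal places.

1.03 bits

N_eff = (134.0 − 1.76)/6.02 = 21.9668 bits.
23 − 21.9668 = 1.03 bits below nominal.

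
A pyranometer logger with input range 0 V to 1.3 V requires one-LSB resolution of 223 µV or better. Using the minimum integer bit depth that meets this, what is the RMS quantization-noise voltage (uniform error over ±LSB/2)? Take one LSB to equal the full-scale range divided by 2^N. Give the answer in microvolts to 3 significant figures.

V_FS = 1.3 V.
Levels needed ≥ 1.3/223 µV = 5830. 2^13 = 8192 suffices, so N_min = 13.
One LSB is 1.3 V / 8192 = 158.69 µV.
V_rms = LSB/√12 = 45.8 µV.

45.8 µV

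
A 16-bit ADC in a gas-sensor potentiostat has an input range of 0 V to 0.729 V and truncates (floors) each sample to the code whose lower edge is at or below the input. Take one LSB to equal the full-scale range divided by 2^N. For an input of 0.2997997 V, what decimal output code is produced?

V_FS = 0.729 V. LSB = 0.729 V / 2^16 ≈ 11.12 µV.
(V_in − V_min) × 2^16/range = (0.2997997 − (0)) × 65536/0.729 = 26951.541.
Floor → code = 26951.

26951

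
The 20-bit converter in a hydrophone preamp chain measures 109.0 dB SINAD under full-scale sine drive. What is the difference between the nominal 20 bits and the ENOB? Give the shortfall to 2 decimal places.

2.19 bits

Effective bits = (109.0 − 1.76)/6.02 = 17.8140.
Lost resolution: 20 − 17.8140 = 2.1860 bits.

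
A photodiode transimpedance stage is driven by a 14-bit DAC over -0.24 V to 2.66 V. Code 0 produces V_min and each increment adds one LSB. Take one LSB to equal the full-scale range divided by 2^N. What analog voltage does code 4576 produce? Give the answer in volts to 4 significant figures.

0.5700 V

The full-scale span is 2.66 − (-0.24) = 2.9 V. LSB = 2.9 V / 2^14.
V_out = V_min + code × LSB = -0.24 V + 4576 × 2.9 V / 16384
      = -0.24 V + 0.809961 V = 0.569961 V.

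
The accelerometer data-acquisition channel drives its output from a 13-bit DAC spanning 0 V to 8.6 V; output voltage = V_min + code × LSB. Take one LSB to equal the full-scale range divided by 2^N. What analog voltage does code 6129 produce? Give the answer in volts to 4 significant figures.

V_FS = 8.6 V. LSB = 8.6 V / 2^13.
V_out = 0 + 6129 × (8.6/8192) V
      = 0 + 6.43425 = 6.43425 V.

6.434 V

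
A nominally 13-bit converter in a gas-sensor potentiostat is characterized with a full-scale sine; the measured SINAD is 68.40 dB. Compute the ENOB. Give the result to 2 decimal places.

11.07 bits

ENOB = (SINAD − 1.76) / 6.02 = (68.40 − 1.76) / 6.02 = 66.64 / 6.02 = 11.0698.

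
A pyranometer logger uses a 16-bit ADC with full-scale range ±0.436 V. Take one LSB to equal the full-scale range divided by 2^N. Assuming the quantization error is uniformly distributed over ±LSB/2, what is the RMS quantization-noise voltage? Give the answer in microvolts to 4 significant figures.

The full-scale span is 0.436 − (-0.436) = 0.872 V.
Step size = 0.872/65536 V = 13.3057 µV.
V_rms = LSB/√12 = 13.3057 µV / √12 = 3.841 µV.

3.841 µV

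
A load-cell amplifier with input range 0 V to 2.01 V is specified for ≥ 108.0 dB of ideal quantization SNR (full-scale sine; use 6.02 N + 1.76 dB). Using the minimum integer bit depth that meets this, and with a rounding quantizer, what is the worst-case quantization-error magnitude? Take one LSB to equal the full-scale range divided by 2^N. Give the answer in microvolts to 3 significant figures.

V_FS = 2.01 V.
Required N = ⌈(108.0 − 1.76)/6.02⌉ = ⌈17.648⌉ = 18.
Step size = 2.01/262144 V = 7.6675 µV.
Max error for round-to-nearest is LSB/2 = 3.83 µV.

3.83 µV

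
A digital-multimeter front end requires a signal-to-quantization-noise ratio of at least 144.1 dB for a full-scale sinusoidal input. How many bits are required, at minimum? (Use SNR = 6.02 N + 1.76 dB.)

Required N = ⌈(144.1 − 1.76)/6.02⌉ = ⌈23.645⌉ = 24.

24 bits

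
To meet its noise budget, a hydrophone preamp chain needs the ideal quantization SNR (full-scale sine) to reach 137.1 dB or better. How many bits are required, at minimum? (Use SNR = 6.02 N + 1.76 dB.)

23 bits

Solving 6.02 N ≥ 137.1 − 1.76: N ≥ 22.482. Round up → N = 23.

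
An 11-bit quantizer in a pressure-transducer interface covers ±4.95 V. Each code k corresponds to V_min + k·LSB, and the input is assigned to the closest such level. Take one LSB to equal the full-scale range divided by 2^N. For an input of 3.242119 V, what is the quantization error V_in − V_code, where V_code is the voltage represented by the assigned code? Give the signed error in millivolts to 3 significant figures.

The full-scale span is 4.95 − (-4.95) = 9.9 V. LSB = 9.9 V / 2^11 ≈ 4.834 mV.
Position in LSBs: (3.242119 − (-4.95)) × 2048/9.9 = 1694.6929; rounding gives k = 1695.
V_code = -4.95 + (1695/2048) × 9.9 = 3.243603516 V.
Error = V_in − V_code = 3.242119 − (3.243603516) = −1.48 mV.

−1.48 mV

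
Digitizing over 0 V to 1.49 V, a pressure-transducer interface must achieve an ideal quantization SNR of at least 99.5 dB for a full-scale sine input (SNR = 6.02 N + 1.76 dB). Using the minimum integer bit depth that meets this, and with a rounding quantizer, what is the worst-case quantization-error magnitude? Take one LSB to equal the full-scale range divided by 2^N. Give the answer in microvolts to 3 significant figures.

5.68 µV

Range is 1.49 V.
6.02 N + 1.76 ≥ 99.5 gives N ≥ 16.236, so the minimum integer is 17.
Step size = 1.49/131072 V = 11.368 µV.
Max error for round-to-nearest is LSB/2 = 5.68 µV.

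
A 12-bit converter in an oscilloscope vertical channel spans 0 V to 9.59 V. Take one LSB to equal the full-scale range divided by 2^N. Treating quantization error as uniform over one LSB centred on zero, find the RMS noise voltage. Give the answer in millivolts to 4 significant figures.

Full-scale range = 9.59 V.
One LSB is 9.59 V / 4096 = 2.34131 mV.
V_rms = LSB/√12 = 2.34131 mV / √12 = 0.6759 mV.

0.6759 mV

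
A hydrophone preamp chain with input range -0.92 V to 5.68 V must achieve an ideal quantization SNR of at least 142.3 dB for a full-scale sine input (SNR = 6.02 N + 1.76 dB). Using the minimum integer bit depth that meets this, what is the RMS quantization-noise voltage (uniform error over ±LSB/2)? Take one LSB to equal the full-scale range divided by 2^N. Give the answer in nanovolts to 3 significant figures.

114 nV

The full-scale span is 5.68 − (-0.92) = 6.6 V.
Required N = ⌈(142.3 − 1.76)/6.02⌉ = ⌈23.346⌉ = 24.
One LSB is 6.6 V / 16777216 = 393.39 nV.
V_rms = LSB/√12 = 114 nV.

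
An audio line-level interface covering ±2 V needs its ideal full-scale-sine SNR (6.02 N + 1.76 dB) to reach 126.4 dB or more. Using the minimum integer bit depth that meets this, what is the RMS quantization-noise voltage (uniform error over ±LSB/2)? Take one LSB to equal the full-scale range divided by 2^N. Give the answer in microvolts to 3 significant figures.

Span: 2 V − (-2 V) = 4 V.
N ≥ (126.4 − 1.76)/6.02 = 20.704 → N_min = 21.
One LSB is 4 V / 2097152 = 1.9073 µV.
RMS noise = LSB/√12 = 0.551 µV.

0.551 µV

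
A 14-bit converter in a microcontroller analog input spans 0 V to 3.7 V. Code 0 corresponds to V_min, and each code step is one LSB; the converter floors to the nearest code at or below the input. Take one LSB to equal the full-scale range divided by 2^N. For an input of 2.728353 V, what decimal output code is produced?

12081

V_FS = 3.7 V. LSB = 3.7 V / 2^14 ≈ 225.8 µV.
V_in − V_min = 2.728353 − (0) = 2.728353 V.
Divide by LSB: 2.728353 × 16384/3.7 = 12081.4420.
Truncating gives code 12081.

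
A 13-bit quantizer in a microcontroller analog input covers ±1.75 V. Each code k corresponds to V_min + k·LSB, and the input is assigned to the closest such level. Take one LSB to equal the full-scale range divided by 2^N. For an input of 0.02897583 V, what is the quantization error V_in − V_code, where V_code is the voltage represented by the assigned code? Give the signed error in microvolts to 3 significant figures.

Range = 1.75 − (-1.75) = 3.5 V. LSB = 3.5 V / 2^13 ≈ 427.2 µV.
Position in LSBs: (0.02897583 − (-1.75)) × 8192/3.5 = 4163.8200; rounding gives k = 4164.
Reconstructed level: -1.75 + 4164 × 3.5/8192 V = 0.02905273438 V.
e = 0.02897583 − (0.02905273438) = −76.9 µV.

−76.9 µV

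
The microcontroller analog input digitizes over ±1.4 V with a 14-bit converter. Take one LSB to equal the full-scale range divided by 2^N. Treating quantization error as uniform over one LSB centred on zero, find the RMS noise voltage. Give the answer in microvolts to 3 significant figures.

Full-scale range = 1.4 V − (-1.4 V) = 2.8 V.
Step size = 2.8/16384 V = 170.90 µV.
V_rms = LSB/√12 = 170.90 µV / √12 = 49.3 µV.

49.3 µV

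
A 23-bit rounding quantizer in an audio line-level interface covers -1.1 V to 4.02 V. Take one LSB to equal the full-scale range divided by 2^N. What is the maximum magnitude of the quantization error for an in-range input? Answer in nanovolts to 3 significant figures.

Range = 4.02 − (-1.1) = 5.12 V.
LSB = 5.12 V ÷ 2^23 = 5.12/8388608 V = 0.61035 µV.
A rounding quantizer has |error| ≤ LSB/2 = 305 nV.

305 nV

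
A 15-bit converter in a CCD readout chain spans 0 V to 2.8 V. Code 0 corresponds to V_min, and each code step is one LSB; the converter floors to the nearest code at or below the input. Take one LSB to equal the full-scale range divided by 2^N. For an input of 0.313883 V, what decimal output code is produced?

3673

Full-scale range = 2.8 V. LSB = 2.8 V / 2^15 ≈ 85.45 µV.
code = ⌊(V_in − V_min)/LSB⌋ = ⌊(V_in − V_min) × 2^15 / range⌋
     = ⌊(0.313883 − (0)) × 32768 / 2.8⌋ = ⌊0.313883 × 32768/2.8⌋
     = ⌊3673.328⌋ = 3673.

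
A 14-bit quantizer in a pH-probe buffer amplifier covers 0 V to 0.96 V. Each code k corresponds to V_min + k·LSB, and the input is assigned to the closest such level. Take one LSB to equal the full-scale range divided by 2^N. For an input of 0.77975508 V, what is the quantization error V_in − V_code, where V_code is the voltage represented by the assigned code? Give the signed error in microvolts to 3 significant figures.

−10.5 µV

Range is 0.96 V. LSB = 0.96 V / 2^14 ≈ 58.59 µV.
(V_in − V_min)/LSB = (0.77975508 − (0)) × 16384/0.96 = 13307.8200 → nearest code k = 13308.
V_code = 0 + (13308/16384) × 0.96 = 0.77976562500 V.
V_in − V_code = 0.77975508 − (0.77976562500) = −10.5 µV.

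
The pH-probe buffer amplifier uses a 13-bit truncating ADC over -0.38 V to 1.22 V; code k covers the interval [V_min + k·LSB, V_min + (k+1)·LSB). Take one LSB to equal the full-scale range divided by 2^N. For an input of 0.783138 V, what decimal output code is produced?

5955

Full-scale range = 1.22 V − (-0.38 V) = 1.6 V. LSB = 1.6 V / 2^13 ≈ 195.3 µV.
code = ⌊(V_in − V_min)/LSB⌋ = ⌊(V_in − V_min) × 2^13 / range⌋
     = ⌊(0.783138 − (-0.38)) × 8192 / 1.6⌋ = ⌊1.163138 × 8192/1.6⌋
     = ⌊5955.267⌋ = 5955.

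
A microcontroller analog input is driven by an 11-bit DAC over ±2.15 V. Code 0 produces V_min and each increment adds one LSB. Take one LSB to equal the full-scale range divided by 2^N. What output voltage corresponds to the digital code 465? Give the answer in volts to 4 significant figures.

Span: 2.15 V − (-2.15 V) = 4.3 V. LSB = 4.3 V / 2^11.
V_out = V_min + code × LSB = -2.15 V + 465 × 4.3 V / 2048
      = -2.15 V + 0.976318 V = -1.17368 V.

-1.174 V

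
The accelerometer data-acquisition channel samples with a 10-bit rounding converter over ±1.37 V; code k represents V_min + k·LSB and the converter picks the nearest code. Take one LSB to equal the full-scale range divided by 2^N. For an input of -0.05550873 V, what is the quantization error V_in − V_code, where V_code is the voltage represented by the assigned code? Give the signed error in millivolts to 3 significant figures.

+0.683 mV

Span: 1.37 V − (-1.37 V) = 2.74 V. LSB = 2.74 V / 2^10 ≈ 2.676 mV.
(V_in − V_min)/LSB = (-0.05550873 − (-1.37)) × 1024/2.74 = 491.2551 → nearest code k = 491.
Reconstructed level: -1.37 + 491 × 2.74/1024 V = -0.05619140625 V.
V_in − V_code = -0.05550873 − (-0.05619140625) = +0.683 mV.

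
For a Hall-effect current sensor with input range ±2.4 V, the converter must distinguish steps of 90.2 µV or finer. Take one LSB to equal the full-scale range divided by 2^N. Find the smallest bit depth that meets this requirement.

16 bits

Span: 2.4 V − (-2.4 V) = 4.8 V.
Need 2^N ≥ 4.8 V / 90.2 µV = 53220 → N_min = 16.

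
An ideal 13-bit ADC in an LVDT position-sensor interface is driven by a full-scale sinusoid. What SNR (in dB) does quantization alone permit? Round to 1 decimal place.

80.0 dB

6.02(13) + 1.76 = 78.26 + 1.76 = 80.02 dB.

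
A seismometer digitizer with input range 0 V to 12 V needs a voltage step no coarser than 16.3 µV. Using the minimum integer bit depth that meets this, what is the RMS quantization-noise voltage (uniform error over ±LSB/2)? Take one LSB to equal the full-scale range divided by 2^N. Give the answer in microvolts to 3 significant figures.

3.30 µV

Full-scale range = 12 V.
12 V / 16.3 µV = 736200. Since 2^19 = 524288 and 2^20 = 1048576, N = 20.
LSB = 12 V ÷ 2^20 = 12/1048576 V = 11.444 µV.
σ_q = LSB/√12 = 11.444 µV/3.4641 = 3.30 µV.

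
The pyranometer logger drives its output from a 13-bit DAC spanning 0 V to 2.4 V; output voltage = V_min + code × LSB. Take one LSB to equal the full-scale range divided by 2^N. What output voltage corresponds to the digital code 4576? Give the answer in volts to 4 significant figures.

1.341 V

Span = 2.4 V. LSB = 2.4 V / 2^13.
V_out = V_min + code × LSB = 0 V + 4576 × 2.4 V / 8192
      = 0 + 1.34063 = 1.34063 V.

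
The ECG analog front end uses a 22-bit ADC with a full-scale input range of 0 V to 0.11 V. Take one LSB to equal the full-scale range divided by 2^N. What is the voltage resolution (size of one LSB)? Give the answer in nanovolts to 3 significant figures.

Full-scale range = 0.11 V.
There are 2^22 = 4194304 steps.
LSB = 0.11 V ÷ 2^22 = 0.11/4194304 V = 26.2 nV.

26.2 nV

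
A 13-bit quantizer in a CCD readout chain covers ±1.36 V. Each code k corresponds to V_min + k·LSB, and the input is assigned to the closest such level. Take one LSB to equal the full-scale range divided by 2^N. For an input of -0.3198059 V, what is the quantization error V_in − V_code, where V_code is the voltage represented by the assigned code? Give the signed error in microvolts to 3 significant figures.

Span: 1.36 V − (-1.36 V) = 2.72 V. LSB = 2.72 V / 2^13 ≈ 332.0 µV.
(V_in − V_min)/LSB = (-0.3198059 − (-1.36)) × 8192/2.72 = 3132.8199 → nearest code k = 3133.
Reconstructed level: -1.36 + 3133 × 2.72/8192 V = -0.3197460938 V.
Error = V_in − V_code = -0.3198059 − (-0.3197460938) = −59.8 µV.

−59.8 µV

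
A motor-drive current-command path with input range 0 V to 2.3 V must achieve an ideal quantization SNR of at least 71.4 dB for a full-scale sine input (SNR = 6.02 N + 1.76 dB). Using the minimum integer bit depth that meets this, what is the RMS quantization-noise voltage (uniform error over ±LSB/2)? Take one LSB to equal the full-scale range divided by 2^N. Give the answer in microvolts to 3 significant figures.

Span = 2.3 V.
Solving 6.02 N ≥ 71.4 − 1.76: N ≥ 11.568. Round up → N = 12.
Step size = 2.3/4096 V = 0.56152 mV.
V_rms = LSB/√12 = 162 µV.

162 µV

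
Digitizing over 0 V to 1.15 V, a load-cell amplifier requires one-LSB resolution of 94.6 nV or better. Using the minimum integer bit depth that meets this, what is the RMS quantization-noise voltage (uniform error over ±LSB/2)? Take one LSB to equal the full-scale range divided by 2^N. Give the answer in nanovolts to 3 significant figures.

V_FS = 1.15 V.
Required number of levels: 1.15/94.6 nV = 1.2156e7; smallest N with 2^N ≥ that is 24.
One LSB is 1.15 V / 16777216 = 68.545 nV.
σ_q = LSB/√12 = 68.545 nV/3.4641 = 19.8 nV.

19.8 nV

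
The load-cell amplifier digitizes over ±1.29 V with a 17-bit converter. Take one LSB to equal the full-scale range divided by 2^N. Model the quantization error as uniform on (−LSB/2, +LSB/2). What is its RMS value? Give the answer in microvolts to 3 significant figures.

Range = 1.29 − (-1.29) = 2.58 V.
LSB = 2.58 V ÷ 2^17 = 2.58/131072 V = 19.684 µV.
RMS of a uniform error over width LSB is LSB/√12 = 5.68 µV.

5.68 µV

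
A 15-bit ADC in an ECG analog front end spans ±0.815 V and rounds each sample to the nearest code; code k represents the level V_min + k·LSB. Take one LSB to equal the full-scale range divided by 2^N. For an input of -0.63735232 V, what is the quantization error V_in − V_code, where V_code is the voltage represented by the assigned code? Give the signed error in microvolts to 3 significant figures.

+13.1 µV

The full-scale span is 0.815 − (-0.815) = 1.63 V. LSB = 1.63 V / 2^15 ≈ 49.74 µV.
(-0.63735232 − (-0.815)) / LSB = 0.17764768 × 32768/1.63 = 3571.2633. Nearest integer: k = 3571.
Reconstructed level: -0.815 + 3571 × 1.63/32768 V = -0.63736541748 V.
Error = V_in − V_code = -0.63735232 − (-0.63736541748) = +13.1 µV.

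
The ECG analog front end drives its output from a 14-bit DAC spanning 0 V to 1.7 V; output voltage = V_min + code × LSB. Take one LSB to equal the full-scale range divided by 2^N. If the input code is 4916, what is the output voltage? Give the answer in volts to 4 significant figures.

0.5101 V

Span = 1.7 V. LSB = 1.7 V / 2^14.
V_out = 0 + 4916 × (1.7/16384) V
      = 0 V + 0.510083 V = 0.510083 V.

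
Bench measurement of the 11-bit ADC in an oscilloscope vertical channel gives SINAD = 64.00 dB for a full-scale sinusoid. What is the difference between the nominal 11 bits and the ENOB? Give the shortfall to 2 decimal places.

Effective bits = (64.00 − 1.76)/6.02 = 10.3389.
Lost resolution: 11 − 10.3389 = 0.6611 bits.

0.66 bits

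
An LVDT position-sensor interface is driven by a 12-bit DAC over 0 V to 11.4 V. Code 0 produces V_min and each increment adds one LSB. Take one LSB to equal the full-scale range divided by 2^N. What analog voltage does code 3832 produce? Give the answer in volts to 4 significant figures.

Span = 11.4 V. LSB = 11.4 V / 2^12.
Output = V_min + (3832/4096) × range = 0 + 0.935547 × 11.4 V
      = 0 V + 10.6652 V = 10.6652 V.

10.67 V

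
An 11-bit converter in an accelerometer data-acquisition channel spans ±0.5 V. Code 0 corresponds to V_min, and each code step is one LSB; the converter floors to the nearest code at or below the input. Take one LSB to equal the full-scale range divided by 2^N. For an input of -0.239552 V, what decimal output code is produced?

Range = 0.5 − (-0.5) = 1 V. LSB = 1 V / 2^11 ≈ 488.3 µV.
V_in − V_min = -0.239552 − (-0.5) = 0.260448 V.
Divide by LSB: 0.260448 × 2048/1 = 533.3975.
Truncating gives code 533.

533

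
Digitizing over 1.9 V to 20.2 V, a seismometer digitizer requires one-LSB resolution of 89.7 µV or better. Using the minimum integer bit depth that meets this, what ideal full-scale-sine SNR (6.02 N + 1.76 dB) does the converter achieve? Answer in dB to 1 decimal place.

The full-scale span is 20.2 − (1.9) = 18.3 V.
Levels needed ≥ 18.3/89.7 µV = 204000. 2^18 = 262144 suffices, so N_min = 18.
Ideal SNR at N = 18: 6.02·18 + 1.76 = 110.1 dB.

110.1 dB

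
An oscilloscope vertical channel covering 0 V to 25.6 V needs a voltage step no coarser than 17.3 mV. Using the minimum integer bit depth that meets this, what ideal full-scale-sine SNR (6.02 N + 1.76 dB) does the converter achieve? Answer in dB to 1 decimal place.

Span = 25.6 V.
25.6 V / 17.3 mV = 1480. Since 2^10 = 1024 and 2^11 = 2048, N = 11.
Ideal SNR at N = 11: 6.02·11 + 1.76 = 68.0 dB.

68.0 dB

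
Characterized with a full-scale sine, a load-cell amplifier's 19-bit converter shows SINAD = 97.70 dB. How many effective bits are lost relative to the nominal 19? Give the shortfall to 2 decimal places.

3.06 bits

ENOB = (SINAD − 1.76)/6.02 = (97.70 − 1.76)/6.02 = 15.9369 bits.
Shortfall = 19 − 15.9369 = 3.0631 bits.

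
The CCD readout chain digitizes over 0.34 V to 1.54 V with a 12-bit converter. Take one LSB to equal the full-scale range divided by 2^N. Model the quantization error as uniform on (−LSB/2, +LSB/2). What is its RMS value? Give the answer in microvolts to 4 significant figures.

84.57 µV

Full-scale range = 1.54 V − (0.34 V) = 1.2 V.
One LSB is 1.2 V / 4096 = 292.969 µV.
For a uniform distribution on [−LSB/2, +LSB/2], V_rms = LSB/√12 = 292.969 µV/3.4641 = 84.57 µV.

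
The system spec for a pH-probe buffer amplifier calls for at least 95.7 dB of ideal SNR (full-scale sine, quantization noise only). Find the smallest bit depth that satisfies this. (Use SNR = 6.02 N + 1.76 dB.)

16 bits

Required N = ⌈(95.7 − 1.76)/6.02⌉ = ⌈15.605⌉ = 16.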